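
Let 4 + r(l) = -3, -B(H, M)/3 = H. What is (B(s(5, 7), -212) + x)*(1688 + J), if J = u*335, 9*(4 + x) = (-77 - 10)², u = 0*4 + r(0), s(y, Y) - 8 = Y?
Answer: -520344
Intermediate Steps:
s(y, Y) = 8 + Y
B(H, M) = -3*H
r(l) = -7 (r(l) = -4 - 3 = -7)
u = -7 (u = 0*4 - 7 = 0 - 7 = -7)
x = 837 (x = -4 + (-77 - 10)²/9 = -4 + (⅑)*(-87)² = -4 + (⅑)*7569 = -4 + 841 = 837)
J = -2345 (J = -7*335 = -2345)
(B(s(5, 7), -212) + x)*(1688 + J) = (-3*(8 + 7) + 837)*(1688 - 2345) = (-3*15 + 837)*(-657) = (-45 + 837)*(-657) = 792*(-657) = -520344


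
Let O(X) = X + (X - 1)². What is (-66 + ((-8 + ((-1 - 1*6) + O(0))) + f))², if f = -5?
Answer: 7225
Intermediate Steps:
O(X) = X + (-1 + X)²
(-66 + ((-8 + ((-1 - 1*6) + O(0))) + f))² = (-66 + ((-8 + ((-1 - 1*6) + (0 + (-1 + 0)²))) - 5))² = (-66 + ((-8 + ((-1 - 6) + (0 + (-1)²))) - 5))² = (-66 + ((-8 + (-7 + (0 + 1))) - 5))² = (-66 + ((-8 + (-7 + 1)) - 5))² = (-66 + ((-8 - 6) - 5))² = (-66 + (-14 - 5))² = (-66 - 19)² = (-85)² = 7225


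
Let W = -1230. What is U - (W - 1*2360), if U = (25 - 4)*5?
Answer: 3695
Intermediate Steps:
U = 105 (U = 21*5 = 105)
U - (W - 1*2360) = 105 - (-1230 - 1*2360) = 105 - (-1230 - 2360) = 105 - 1*(-3590) = 105 + 3590 = 3695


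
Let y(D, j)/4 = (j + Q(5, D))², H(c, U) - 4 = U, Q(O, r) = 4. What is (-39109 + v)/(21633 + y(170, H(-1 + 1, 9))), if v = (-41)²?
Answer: -37428/22789 ≈ -1.6424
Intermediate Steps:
H(c, U) = 4 + U
v = 1681
y(D, j) = 4*(4 + j)² (y(D, j) = 4*(j + 4)² = 4*(4 + j)²)
(-39109 + v)/(21633 + y(170, H(-1 + 1, 9))) = (-39109 + 1681)/(21633 + 4*(4 + (4 + 9))²) = -37428/(21633 + 4*(4 + 13)²) = -37428/(21633 + 4*17²) = -37428/(21633 + 4*289) = -37428/(21633 + 1156) = -37428/22789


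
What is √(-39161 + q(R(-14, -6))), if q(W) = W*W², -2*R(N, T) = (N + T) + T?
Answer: 2*I*√9241 ≈ 192.26*I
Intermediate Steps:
R(N, T) = -T - N/2 (R(N, T) = -((N + T) + T)/2 = -(N + 2*T)/2 = -T - N/2)
q(W) = W³
√(-39161 + q(R(-14, -6))) = √(-39161 + (-1*(-6) - ½*(-14))³) = √(-39161 + (6 + 7)³) = √(-39161 + 13³) = √(-39161 + 2197) = √(-36964) = 2*I*√9241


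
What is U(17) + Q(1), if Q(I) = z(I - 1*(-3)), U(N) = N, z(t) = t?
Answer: 21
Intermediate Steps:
Q(I) = 3 + I (Q(I) = I - 1*(-3) = I + 3 = 3 + I)
U(17) + Q(1) = 17 + (3 + 1) = 17 + 4 = 21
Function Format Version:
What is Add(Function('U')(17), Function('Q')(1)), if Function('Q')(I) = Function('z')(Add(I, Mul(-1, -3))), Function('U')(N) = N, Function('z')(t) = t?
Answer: 21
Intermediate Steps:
Function('Q')(I) = Add(3, I) (Function('Q')(I) = Add(I, Mul(-1, -3)) = Add(I, 3) = Add(3, I))
Add(Function('U')(17), Function('Q')(1)) = Add(17, Add(3, 1)) = Add(17, 4) = 21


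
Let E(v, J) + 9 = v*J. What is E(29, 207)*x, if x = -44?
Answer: -263736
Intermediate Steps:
E(v, J) = -9 + J*v (E(v, J) = -9 + v*J = -9 + J*v)
E(29, 207)*x = (-9 + 207*29)*(-44) = (-9 + 6003)*(-44) = 5994*(-44) = -263736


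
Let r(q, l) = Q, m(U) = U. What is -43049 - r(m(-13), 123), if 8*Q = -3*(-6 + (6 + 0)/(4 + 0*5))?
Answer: -688811/16 ≈ -43051.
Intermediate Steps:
Q = 27/16 (Q = (-3*(-6 + (6 + 0)/(4 + 0*5)))/8 = (-3*(-6 + 6/(4 + 0)))/8 = (-3*(-6 + 6/4))/8 = (-3*(-6 + 6*(¼)))/8 = (-3*(-6 + 3/2))/8 = (-3*(-9/2))/8 = (⅛)*(27/2) = 27/16 ≈ 1.6875)
r(q, l) = 27/16
-43049 - r(m(-13), 123) = -43049 - 1*27/16 = -43049 - 27/16 = -688811/16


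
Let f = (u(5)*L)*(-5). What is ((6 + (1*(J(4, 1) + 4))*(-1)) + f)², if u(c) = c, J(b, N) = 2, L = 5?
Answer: 15625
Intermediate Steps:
f = -125 (f = (5*5)*(-5) = 25*(-5) = -125)
((6 + (1*(J(4, 1) + 4))*(-1)) + f)² = ((6 + (1*(2 + 4))*(-1)) - 125)² = ((6 + (1*6)*(-1)) - 125)² = ((6 + 6*(-1)) - 125)² = ((6 - 6) - 125)² = (0 - 125)² = (-125)² = 15625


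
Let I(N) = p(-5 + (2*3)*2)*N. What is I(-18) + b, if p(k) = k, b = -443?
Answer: -569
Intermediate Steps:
I(N) = 7*N (I(N) = (-5 + (2*3)*2)*N = (-5 + 6*2)*N = (-5 + 12)*N = 7*N)
I(-18) + b = 7*(-18) - 443 = -126 - 443 = -569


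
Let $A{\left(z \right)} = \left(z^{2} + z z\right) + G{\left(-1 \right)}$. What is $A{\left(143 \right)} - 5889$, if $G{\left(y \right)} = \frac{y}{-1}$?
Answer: $35010$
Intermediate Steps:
$G{\left(y \right)} = - y$ ($G{\left(y \right)} = y \left(-1\right) = - y$)
$A{\left(z \right)} = 1 + 2 z^{2}$ ($A{\left(z \right)} = \left(z^{2} + z z\right) - -1 = \left(z^{2} + z^{2}\right) + 1 = 2 z^{2} + 1 = 1 + 2 z^{2}$)
$A{\left(143 \right)} - 5889 = \left(1 + 2 \cdot 143^{2}\right) - 5889 = \left(1 + 2 \cdot 20449\right) - 5889 = \left(1 + 40898\right) - 5889 = 40899 - 5889 = 35010$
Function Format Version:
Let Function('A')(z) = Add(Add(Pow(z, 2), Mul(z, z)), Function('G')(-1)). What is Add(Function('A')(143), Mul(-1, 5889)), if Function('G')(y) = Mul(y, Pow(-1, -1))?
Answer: 35010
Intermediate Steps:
Function('G')(y) = Mul(-1, y) (Function('G')(y) = Mul(y, -1) = Mul(-1, y))
Function('A')(z) = Add(1, Mul(2, Pow(z, 2))) (Function('A')(z) = Add(Add(Pow(z, 2), Mul(z, z)), Mul(-1, -1)) = Add(Add(Pow(z, 2), Pow(z, 2)), 1) = Add(Mul(2, Pow(z, 2)), 1) = Add(1, Mul(2, Pow(z, 2))))
Add(Function('A')(143), Mul(-1, 5889)) = Add(Add(1, Mul(2, Pow(143, 2))), Mul(-1, 5889)) = Add(Add(1, Mul(2, 20449)), -5889) = Add(Add(1, 40898), -5889) = Add(40899, -5889) = 35010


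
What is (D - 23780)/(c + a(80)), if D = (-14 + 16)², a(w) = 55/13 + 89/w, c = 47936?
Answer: -24727040/49858997 ≈ -0.49594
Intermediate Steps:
a(w) = 55/13 + 89/w (a(w) = 55*(1/13) + 89/w = 55/13 + 89/w)
D = 4 (D = 2² = 4)
(D - 23780)/(c + a(80)) = (4 - 23780)/(47936 + (55/13 + 89/80)) = -23776/(47936 + (55/13 + 89*(1/80))) = -23776/(47936 + (55/13 + 89/80)) = -23776/(47936 + 5557/1040) = -23776/49858997/1040 = -23776*1040/49858997 = -24727040/49858997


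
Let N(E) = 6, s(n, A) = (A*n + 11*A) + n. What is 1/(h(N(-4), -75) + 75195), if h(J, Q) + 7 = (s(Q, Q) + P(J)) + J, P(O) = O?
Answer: 1/79925 ≈ 1.2512e-5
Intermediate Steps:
s(n, A) = n + 11*A + A*n (s(n, A) = (11*A + A*n) + n = n + 11*A + A*n)
h(J, Q) = -7 + Q**2 + 2*J + 12*Q (h(J, Q) = -7 + (((Q + 11*Q + Q*Q) + J) + J) = -7 + (((Q + 11*Q + Q**2) + J) + J) = -7 + (((Q**2 + 12*Q) + J) + J) = -7 + ((J + Q**2 + 12*Q) + J) = -7 + (Q**2 + 2*J + 12*Q) = -7 + Q**2 + 2*J + 12*Q)
1/(h(N(-4), -75) + 75195) = 1/((-7 + (-75)**2 + 2*6 + 12*(-75)) + 75195) = 1/((-7 + 5625 + 12 - 900) + 75195) = 1/(4730 + 75195) = 1/79925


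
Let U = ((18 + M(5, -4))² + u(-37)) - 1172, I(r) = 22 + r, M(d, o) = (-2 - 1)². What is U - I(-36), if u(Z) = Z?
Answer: -466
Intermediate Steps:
M(d, o) = 9 (M(d, o) = (-3)² = 9)
U = -480 (U = ((18 + 9)² - 37) - 1172 = (27² - 37) - 1172 = (729 - 37) - 1172 = 692 - 1172 = -480)
U - I(-36) = -480 - (22 - 36) = -480 - 1*(-14) = -480 + 14 = -466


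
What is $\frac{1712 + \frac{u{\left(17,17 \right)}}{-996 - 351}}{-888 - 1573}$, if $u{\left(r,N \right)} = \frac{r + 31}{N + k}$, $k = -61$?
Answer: $- \frac{8455572}{12154879} \approx -0.69565$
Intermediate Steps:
$u{\left(r,N \right)} = \frac{31 + r}{-61 + N}$ ($u{\left(r,N \right)} = \frac{r + 31}{N - 61} = \frac{31 + r}{-61 + N}$)
$\frac{1712 + \frac{u{\left(17,17 \right)}}{-996 - 351}}{-888 - 1573} = \frac{1712 + \frac{\frac{1}{-61 + 17} \left(31 + 17\right)}{-996 - 351}}{-888 - 1573} = \frac{1712 + \frac{\frac{1}{-44} \cdot 48}{-1347}}{-2461} = \left(1712 + \left(- \frac{1}{44}\right) 48 \left(- \frac{1}{1347}\right)\right) \left(- \frac{1}{2461}\right) = \left(1712 - - \frac{4}{4939}\right) \left(- \frac{1}{2461}\right) = \left(1712 + \frac{4}{4939}\right) \left(- \frac{1}{2461}\right) = \frac{8455572}{4939} \left(- \frac{1}{2461}\right) = - \frac{8455572}{12154879}$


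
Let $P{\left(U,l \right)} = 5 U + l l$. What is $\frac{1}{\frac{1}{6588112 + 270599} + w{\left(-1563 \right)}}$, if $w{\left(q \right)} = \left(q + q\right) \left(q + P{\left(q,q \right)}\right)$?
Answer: $- \frac{6858711}{52176995551114325} \approx -1.3145 \cdot 10^{-10}$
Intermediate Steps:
$P{\left(U,l \right)} = l^{2} + 5 U$ ($P{\left(U,l \right)} = 5 U + l^{2} = l^{2} + 5 U$)
$w{\left(q \right)} = 2 q \left(q^{2} + 6 q\right)$ ($w{\left(q \right)} = \left(q + q\right) \left(q + \left(q^{2} + 5 q\right)\right) = 2 q \left(q^{2} + 6 q\right)$)
$\frac{1}{\frac{1}{6588112 + 270599} + w{\left(-1563 \right)}} = \frac{1}{\frac{1}{6588112 + 270599} + 2 \left(-1563\right)^{2} \left(6 - 1563\right)} = \frac{1}{\frac{1}{6858711} + 2 \cdot 2442969 \left(-1557\right)} = \frac{1}{\frac{1}{6858711} - 7607405466} = \frac{1}{- \frac{52176995551114325}{6858711}} = - \frac{6858711}{52176995551114325}$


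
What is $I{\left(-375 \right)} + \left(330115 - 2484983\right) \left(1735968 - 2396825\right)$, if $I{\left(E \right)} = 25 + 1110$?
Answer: $1424059603011$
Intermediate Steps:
$I{\left(E \right)} = 1135$
$I{\left(-375 \right)} + \left(330115 - 2484983\right) \left(1735968 - 2396825\right) = 1135 + \left(330115 - 2484983\right) \left(1735968 - 2396825\right) = 1135 - -1424059601876 = 1135 + 1424059601876 = 1424059603011$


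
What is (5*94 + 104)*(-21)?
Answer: -12054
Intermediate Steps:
(5*94 + 104)*(-21) = (470 + 104)*(-21) = 574*(-21) = -12054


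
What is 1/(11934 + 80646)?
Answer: 1/92580 ≈ 1.0801e-5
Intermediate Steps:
1/(11934 + 80646) = 1/92580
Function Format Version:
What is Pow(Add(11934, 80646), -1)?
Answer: Rational(1, 92580) ≈ 1.0801e-5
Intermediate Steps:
Pow(Add(11934, 80646), -1) = Pow(92580, -1) = Rational(1, 92580)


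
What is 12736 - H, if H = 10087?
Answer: 2649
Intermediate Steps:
12736 - H = 12736 - 1*10087 = 12736 - 10087 = 2649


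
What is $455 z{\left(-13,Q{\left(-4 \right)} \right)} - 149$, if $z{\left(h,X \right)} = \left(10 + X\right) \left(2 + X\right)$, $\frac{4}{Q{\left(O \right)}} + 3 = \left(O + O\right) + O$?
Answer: $\frac{338731}{45} \approx 7527.4$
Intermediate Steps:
$Q{\left(O \right)} = \frac{4}{-3 + 3 O}$ ($Q{\left(O \right)} = \frac{4}{-3 + \left(\left(O + O\right) + O\right)} = \frac{4}{-3 + \left(2 O + O\right)} = \frac{4}{-3 + 3 O}$)
$z{\left(h,X \right)} = \left(2 + X\right) \left(10 + X\right)$
$455 z{\left(-13,Q{\left(-4 \right)} \right)} - 149 = 455 \left(20 + \left(\frac{4}{3 \left(-1 - 4\right)}\right)^{2} + 12 \frac{4}{3 \left(-1 - 4\right)}\right) - 149 = 455 \left(20 + \left(\frac{4}{3 \left(-5\right)}\right)^{2} + 12 \frac{4}{3 \left(-5\right)}\right) - 149 = 455 \left(20 + \left(\frac{4}{3} \left(- \frac{1}{5}\right)\right)^{2} + 12 \cdot \frac{4}{3} \left(- \frac{1}{5}\right)\right) - 149 = 455 \left(20 + \left(- \frac{4}{15}\right)^{2} + 12 \left(- \frac{4}{15}\right)\right) - 149 = 455 \left(20 + \frac{16}{225} - \frac{16}{5}\right) - 149 = 455 \cdot \frac{3796}{225} - 149 = \frac{345436}{45} - 149 = \frac{338731}{45}$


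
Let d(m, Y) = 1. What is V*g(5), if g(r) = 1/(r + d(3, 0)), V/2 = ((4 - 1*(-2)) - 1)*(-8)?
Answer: -40/3 ≈ -13.333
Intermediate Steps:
V = -80 (V = 2*(((4 - 1*(-2)) - 1)*(-8)) = 2*(((4 + 2) - 1)*(-8)) = 2*((6 - 1)*(-8)) = 2*(5*(-8)) = 2*(-40) = -80)
g(r) = 1/(1 + r) (g(r) = 1/(r + 1) = 1/(1 + r))
V*g(5) = -80/(1 + 5) = -80/6 = -80*1/6 = -40/3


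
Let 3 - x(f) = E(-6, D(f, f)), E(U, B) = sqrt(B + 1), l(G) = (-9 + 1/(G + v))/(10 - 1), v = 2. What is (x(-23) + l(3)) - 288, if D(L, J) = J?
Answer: -12869/45 - I*sqrt(22) ≈ -285.98 - 4.6904*I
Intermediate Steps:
l(G) = -1 + 1/(9*(2 + G)) (l(G) = (-9 + 1/(G + 2))/(10 - 1) = (-9 + 1/(2 + G))/9 = (-9 + 1/(2 + G))*(1/9) = -1 + 1/(9*(2 + G)))
E(U, B) = sqrt(1 + B)
x(f) = 3 - sqrt(1 + f)
(x(-23) + l(3)) - 288 = ((3 - sqrt(1 - 23)) + (-17/9 - 1*3)/(2 + 3)) - 288 = ((3 - sqrt(-22)) + (-17/9 - 3)/5) - 288 = ((3 - I*sqrt(22)) + (1/5)*(-44/9)) - 288 = ((3 - I*sqrt(22)) - 44/45) - 288 = (91/45 - I*sqrt(22)) - 288 = -12869/45 - I*sqrt(22)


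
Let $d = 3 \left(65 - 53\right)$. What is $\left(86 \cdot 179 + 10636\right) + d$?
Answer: $26066$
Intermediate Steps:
$d = 36$ ($d = 3 \cdot 12 = 36$)
$\left(86 \cdot 179 + 10636\right) + d = \left(86 \cdot 179 + 10636\right) + 36 = \left(15394 + 10636\right) + 36 = 26030 + 36 = 26066$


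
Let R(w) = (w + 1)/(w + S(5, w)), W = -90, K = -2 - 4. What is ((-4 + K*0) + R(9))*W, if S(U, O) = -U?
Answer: 135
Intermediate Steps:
K = -6
R(w) = (1 + w)/(-5 + w) (R(w) = (w + 1)/(w - 1*5) = (1 + w)/(w - 5) = (1 + w)/(-5 + w))
((-4 + K*0) + R(9))*W = ((-4 - 6*0) + (1 + 9)/(-5 + 9))*(-90) = ((-4 + 0) + 10/4)*(-90) = (-4 + (¼)*10)*(-90) = (-4 + 5/2)*(-90) = -3/2*(-90) = 135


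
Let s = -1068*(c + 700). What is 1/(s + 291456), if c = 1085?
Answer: -1/1614924 ≈ -6.1922e-7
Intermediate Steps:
s = -1906380 (s = -1068*(1085 + 700) = -1068*1785 = -1906380)
1/(s + 291456) = 1/(-1906380 + 291456) = 1/(-1614924) = -1/1614924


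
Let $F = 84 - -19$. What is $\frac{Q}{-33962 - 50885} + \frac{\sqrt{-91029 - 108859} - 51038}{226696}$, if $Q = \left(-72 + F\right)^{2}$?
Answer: $- \frac{73359291}{310233476} + \frac{31 i \sqrt{13}}{56674} \approx -0.23646 + 0.0019722 i$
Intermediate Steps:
$F = 103$ ($F = 84 + 19 = 103$)
$Q = 961$ ($Q = \left(-72 + 103\right)^{2} = 31^{2} = 961$)
$\frac{Q}{-33962 - 50885} + \frac{\sqrt{-91029 - 108859} - 51038}{226696} = \frac{961}{-33962 - 50885} + \frac{\sqrt{-91029 - 108859} - 51038}{226696} = \frac{961}{-33962 - 50885} + \left(\sqrt{-199888} - 51038\right) \frac{1}{226696} = \frac{961}{-84847} + \left(124 i \sqrt{13} - 51038\right) \frac{1}{226696} = 961 \left(- \frac{1}{84847}\right) + \left(-51038 + 124 i \sqrt{13}\right) \frac{1}{226696} = - \frac{31}{2737} - \left(\frac{25519}{113348} - \frac{31 i \sqrt{13}}{56674}\right) = - \frac{73359291}{310233476} + \frac{31 i \sqrt{13}}{56674}$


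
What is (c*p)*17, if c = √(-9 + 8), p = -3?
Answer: -51*I ≈ -51.0*I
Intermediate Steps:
c = I (c = √(-1) = I ≈ 1.0*I)
(c*p)*17 = (I*(-3))*17 = -3*I*17 = -51*I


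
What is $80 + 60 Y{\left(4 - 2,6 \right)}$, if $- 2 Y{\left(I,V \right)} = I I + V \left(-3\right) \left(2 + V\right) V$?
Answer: $25880$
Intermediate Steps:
$Y{\left(I,V \right)} = - \frac{I^{2}}{2} + \frac{3 V^{2} \left(2 + V\right)}{2}$ ($Y{\left(I,V \right)} = - \frac{I I + V \left(-3\right) \left(2 + V\right) V}{2} = - \frac{I^{2} + - 3 V \left(2 + V\right) V}{2} = - \frac{I^{2} - 3 V^{2} \left(2 + V\right)}{2} = - \frac{I^{2}}{2} + \frac{3 V^{2} \left(2 + V\right)}{2}$)
$80 + 60 Y{\left(4 - 2,6 \right)} = 80 + 60 \left(3 \cdot 6^{2} - \frac{\left(4 - 2\right)^{2}}{2} + \frac{3 \cdot 6^{3}}{2}\right) = 80 + 60 \left(3 \cdot 36 - \frac{2^{2}}{2} + \frac{3}{2} \cdot 216\right) = 80 + 60 \left(108 - 2 + 324\right) = 80 + 60 \cdot 430 = 80 + 25800 = 25880$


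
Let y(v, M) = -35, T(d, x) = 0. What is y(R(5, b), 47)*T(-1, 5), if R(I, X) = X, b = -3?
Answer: 0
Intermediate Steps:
y(R(5, b), 47)*T(-1, 5) = -35*0 = 0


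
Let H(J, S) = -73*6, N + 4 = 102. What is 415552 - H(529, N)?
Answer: 415990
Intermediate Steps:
N = 98 (N = -4 + 102 = 98)
H(J, S) = -438
415552 - H(529, N) = 415552 - 1*(-438) = 415552 + 438 = 415990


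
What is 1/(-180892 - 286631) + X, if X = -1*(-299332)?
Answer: 139944594635/467523 ≈ 2.9933e+5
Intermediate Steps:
X = 299332
1/(-180892 - 286631) + X = 1/(-180892 - 286631) + 299332 = 1/(-467523) + 299332 = -1/467523 + 299332 = 139944594635/467523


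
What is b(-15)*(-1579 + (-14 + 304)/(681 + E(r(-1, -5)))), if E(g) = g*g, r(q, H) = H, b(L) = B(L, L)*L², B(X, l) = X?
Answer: 1880691750/353 ≈ 5.3277e+6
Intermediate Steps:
b(L) = L³ (b(L) = L*L² = L³)
E(g) = g²
b(-15)*(-1579 + (-14 + 304)/(681 + E(r(-1, -5)))) = (-15)³*(-1579 + (-14 + 304)/(681 + (-5)²)) = -3375*(-1579 + 290/(681 + 25)) = -3375*(-1579 + 290/706) = -3375*(-1579 + 290*(1/706)) = -3375*(-1579 + 145/353) = -3375*(-557242/353) = 1880691750/353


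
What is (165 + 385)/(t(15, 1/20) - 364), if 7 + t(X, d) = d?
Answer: -11000/7419 ≈ -1.4827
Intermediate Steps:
t(X, d) = -7 + d
(165 + 385)/(t(15, 1/20) - 364) = (165 + 385)/((-7 + 1/20) - 364) = 550/((-7 + 1/20) - 364) = 550/(-139/20 - 364) = 550/(-7419/20) = 550*(-20/7419) = -11000/7419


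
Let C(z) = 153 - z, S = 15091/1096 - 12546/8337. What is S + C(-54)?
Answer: 667831705/3045784 ≈ 219.26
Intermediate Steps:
S = 37354417/3045784 (S = 15091*(1/1096) - 12546*1/8337 = 15091/1096 - 4182/2779 = 37354417/3045784 ≈ 12.264)
S + C(-54) = 37354417/3045784 + (153 - 1*(-54)) = 37354417/3045784 + (153 + 54) = 37354417/3045784 + 207 = 667831705/3045784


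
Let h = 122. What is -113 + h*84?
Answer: 10135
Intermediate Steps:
-113 + h*84 = -113 + 122*84 = -113 + 10248 = 10135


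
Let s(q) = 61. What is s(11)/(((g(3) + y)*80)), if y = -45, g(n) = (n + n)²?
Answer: -61/720 ≈ -0.084722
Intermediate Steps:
g(n) = 4*n² (g(n) = (2*n)² = 4*n²)
s(11)/(((g(3) + y)*80)) = 61/(((4*3² - 45)*80)) = 61/(((4*9 - 45)*80)) = 61/(((36 - 45)*80)) = 61/((-9*80)) = 61/(-720) = 61*(-1/720) = -61/720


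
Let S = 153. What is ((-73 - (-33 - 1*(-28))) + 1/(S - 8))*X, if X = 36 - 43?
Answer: 69013/145 ≈ 475.95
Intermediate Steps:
X = -7
((-73 - (-33 - 1*(-28))) + 1/(S - 8))*X = ((-73 - (-33 - 1*(-28))) + 1/(153 - 8))*(-7) = ((-73 - (-33 + 28)) + 1/145)*(-7) = ((-73 - 1*(-5)) + 1/145)*(-7) = ((-73 + 5) + 1/145)*(-7) = (-68 + 1/145)*(-7) = -9859/145*(-7) = 69013/145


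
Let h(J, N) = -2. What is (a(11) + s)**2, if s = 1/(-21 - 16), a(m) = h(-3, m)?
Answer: 5625/1369 ≈ 4.1088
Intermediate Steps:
a(m) = -2
s = -1/37 (s = 1/(-37) = -1/37 ≈ -0.027027)
(a(11) + s)**2 = (-2 - 1/37)**2 = (-75/37)**2 = 5625/1369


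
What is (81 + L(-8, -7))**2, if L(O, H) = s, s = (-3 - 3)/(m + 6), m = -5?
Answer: 5625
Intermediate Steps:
s = -6 (s = (-3 - 3)/(-5 + 6) = -6/1 = -6*1 = -6)
L(O, H) = -6
(81 + L(-8, -7))**2 = (81 - 6)**2 = 75**2 = 5625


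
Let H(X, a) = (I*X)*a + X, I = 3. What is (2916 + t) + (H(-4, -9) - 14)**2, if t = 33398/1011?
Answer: 11170574/1011 ≈ 11049.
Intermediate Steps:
t = 33398/1011 (t = 33398*(1/1011) = 33398/1011 ≈ 33.035)
H(X, a) = X + 3*X*a (H(X, a) = (3*X)*a + X = 3*X*a + X = X + 3*X*a)
(2916 + t) + (H(-4, -9) - 14)**2 = (2916 + 33398/1011) + (-4*(1 + 3*(-9)) - 14)**2 = 2981474/1011 + (-4*(1 - 27) - 14)**2 = 2981474/1011 + (-4*(-26) - 14)**2 = 2981474/1011 + (104 - 14)**2 = 2981474/1011 + 90**2 = 2981474/1011 + 8100 = 11170574/1011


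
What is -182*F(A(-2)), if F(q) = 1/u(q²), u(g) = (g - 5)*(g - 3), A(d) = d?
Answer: 182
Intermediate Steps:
u(g) = (-5 + g)*(-3 + g)
F(q) = 1/(15 + q⁴ - 8*q²) (F(q) = 1/(15 + (q²)² - 8*q²) = 1/(15 + q⁴ - 8*q²))
-182*F(A(-2)) = -182/(15 + (-2)⁴ - 8*(-2)²) = -182/(15 + 16 - 8*4) = -182/(15 + 16 - 32) = -182/(-1) = -182*(-1) = 182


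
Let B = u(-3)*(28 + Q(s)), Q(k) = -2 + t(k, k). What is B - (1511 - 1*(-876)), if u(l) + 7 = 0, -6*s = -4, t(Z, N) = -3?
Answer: -2548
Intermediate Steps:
s = ⅔ (s = -⅙*(-4) = ⅔ ≈ 0.66667)
Q(k) = -5 (Q(k) = -2 - 3 = -5)
u(l) = -7 (u(l) = -7 + 0 = -7)
B = -161 (B = -7*(28 - 5) = -7*23 = -161)
B - (1511 - 1*(-876)) = -161 - (1511 - 1*(-876)) = -161 - (1511 + 876) = -161 - 1*2387 = -161 - 2387 = -2548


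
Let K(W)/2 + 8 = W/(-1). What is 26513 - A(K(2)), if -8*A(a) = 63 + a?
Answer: 212147/8 ≈ 26518.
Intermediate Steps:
K(W) = -16 - 2*W (K(W) = -16 + 2*(W/(-1)) = -16 + 2*(W*(-1)) = -16 + 2*(-W) = -16 - 2*W)
A(a) = -63/8 - a/8 (A(a) = -(63 + a)/8 = -63/8 - a/8)
26513 - A(K(2)) = 26513 - (-63/8 - (-16 - 2*2)/8) = 26513 - (-63/8 - (-16 - 4)/8) = 26513 - (-63/8 - 1/8*(-20)) = 26513 - (-63/8 + 5/2) = 26513 - 1*(-43/8) = 26513 + 43/8 = 212147/8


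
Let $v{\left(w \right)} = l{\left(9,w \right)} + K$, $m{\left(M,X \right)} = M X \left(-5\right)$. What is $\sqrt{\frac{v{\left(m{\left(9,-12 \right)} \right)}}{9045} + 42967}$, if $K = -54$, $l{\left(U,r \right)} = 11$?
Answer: $\frac{2 \sqrt{97644913590}}{3015} \approx 207.28$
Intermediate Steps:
$m{\left(M,X \right)} = - 5 M X$
$v{\left(w \right)} = -43$ ($v{\left(w \right)} = 11 - 54 = -43$)
$\sqrt{\frac{v{\left(m{\left(9,-12 \right)} \right)}}{9045} + 42967} = \sqrt{- \frac{43}{9045} + 42967} = \sqrt{\frac{388636472}{9045}} = \frac{2 \sqrt{97644913590}}{3015}$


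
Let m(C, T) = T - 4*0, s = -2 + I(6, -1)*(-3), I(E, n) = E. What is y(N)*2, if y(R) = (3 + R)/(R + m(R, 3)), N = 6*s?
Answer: 2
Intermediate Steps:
s = -20 (s = -2 + 6*(-3) = -2 - 18 = -20)
N = -120 (N = 6*(-20) = -120)
m(C, T) = T (m(C, T) = T + 0 = T)
y(R) = 1 (y(R) = (3 + R)/(R + 3) = (3 + R)/(3 + R) = 1)
y(N)*2 = 1*2 = 2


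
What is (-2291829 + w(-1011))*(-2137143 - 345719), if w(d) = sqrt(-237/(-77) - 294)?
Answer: 5690295134598 - 7448586*I*sqrt(191653)/77 ≈ 5.6903e+12 - 4.2349e+7*I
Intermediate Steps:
w(d) = 3*I*sqrt(191653)/77 (w(d) = sqrt(-237*(-1/77) - 294) = sqrt(237/77 - 294) = sqrt(-22401/77) = 3*I*sqrt(191653)/77)
(-2291829 + w(-1011))*(-2137143 - 345719) = (-2291829 + 3*I*sqrt(191653)/77)*(-2137143 - 345719) = (-2291829 + 3*I*sqrt(191653)/77)*(-2482862) = 5690295134598 - 7448586*I*sqrt(191653)/77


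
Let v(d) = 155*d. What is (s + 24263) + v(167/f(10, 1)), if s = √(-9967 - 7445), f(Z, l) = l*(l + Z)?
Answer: 292778/11 + 2*I*√4353 ≈ 26616.0 + 131.95*I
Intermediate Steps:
f(Z, l) = l*(Z + l)
s = 2*I*√4353 (s = √(-17412) = 2*I*√4353 ≈ 131.95*I)
(s + 24263) + v(167/f(10, 1)) = (2*I*√4353 + 24263) + 155*(167/((1*(10 + 1)))) = (24263 + 2*I*√4353) + 155*(167/((1*11))) = (24263 + 2*I*√4353) + 155*(167/11) = (24263 + 2*I*√4353) + 25885/11 = 292778/11 + 2*I*√4353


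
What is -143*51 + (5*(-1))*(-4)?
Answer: -7273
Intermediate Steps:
-143*51 + (5*(-1))*(-4) = -7293 - 5*(-4) = -7293 + 20 = -7273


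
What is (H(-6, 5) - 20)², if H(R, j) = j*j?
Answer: 25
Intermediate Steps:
H(R, j) = j²
(H(-6, 5) - 20)² = (5² - 20)² = (25 - 20)² = 5² = 25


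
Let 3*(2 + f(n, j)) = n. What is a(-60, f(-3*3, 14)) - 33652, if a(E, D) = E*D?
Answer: -33352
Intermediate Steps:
f(n, j) = -2 + n/3
a(E, D) = D*E
a(-60, f(-3*3, 14)) - 33652 = (-2 + (-3*3)/3)*(-60) - 33652 = (-2 + (⅓)*(-9))*(-60) - 33652 = (-2 - 3)*(-60) - 33652 = -5*(-60) - 33652 = 300 - 33652 = -33352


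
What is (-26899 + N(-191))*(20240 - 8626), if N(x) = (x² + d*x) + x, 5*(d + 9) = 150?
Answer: 62483320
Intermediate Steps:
d = 21 (d = -9 + (⅕)*150 = -9 + 30 = 21)
N(x) = x² + 22*x (N(x) = (x² + 21*x) + x = x² + 22*x)
(-26899 + N(-191))*(20240 - 8626) = (-26899 - 191*(22 - 191))*(20240 - 8626) = (-26899 - 191*(-169))*11614 = (-26899 + 32279)*11614 = 5380*11614 = 62483320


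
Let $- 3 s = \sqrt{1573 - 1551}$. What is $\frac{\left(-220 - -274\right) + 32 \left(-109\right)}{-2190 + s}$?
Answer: $\frac{33842070}{21582439} - \frac{5151 \sqrt{22}}{21582439} \approx 1.5669$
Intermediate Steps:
$s = - \frac{\sqrt{22}}{3}$ ($s = - \frac{\sqrt{1573 - 1551}}{3} = - \frac{\sqrt{22}}{3} \approx -1.5635$)
$\frac{\left(-220 - -274\right) + 32 \left(-109\right)}{-2190 + s} = \frac{\left(-220 - -274\right) + 32 \left(-109\right)}{-2190 - \frac{\sqrt{22}}{3}} = \frac{\left(-220 + 274\right) - 3488}{-2190 - \frac{\sqrt{22}}{3}} = \frac{54 - 3488}{-2190 - \frac{\sqrt{22}}{3}} = - \frac{3434}{-2190 - \frac{\sqrt{22}}{3}}$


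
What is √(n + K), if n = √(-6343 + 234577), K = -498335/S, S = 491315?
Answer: √(-9793578421 + 9655617169*√228234)/98263 ≈ 21.834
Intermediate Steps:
K = -99667/98263 (K = -498335/491315 = -498335*1/491315 = -99667/98263 ≈ -1.0143)
n = √228234 ≈ 477.74
√(n + K) = √(√228234 - 99667/98263) = √(-99667/98263 + √228234)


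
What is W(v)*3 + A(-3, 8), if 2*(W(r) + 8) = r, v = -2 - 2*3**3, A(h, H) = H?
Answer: -100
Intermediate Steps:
v = -56 (v = -2 - 2*27 = -2 - 54 = -56)
W(r) = -8 + r/2
W(v)*3 + A(-3, 8) = (-8 + (1/2)*(-56))*3 + 8 = (-8 - 28)*3 + 8 = -36*3 + 8 = -108 + 8 = -100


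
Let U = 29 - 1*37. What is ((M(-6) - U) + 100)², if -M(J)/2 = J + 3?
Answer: 12996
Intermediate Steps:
U = -8 (U = 29 - 37 = -8)
M(J) = -6 - 2*J (M(J) = -2*(J + 3) = -2*(3 + J) = -6 - 2*J)
((M(-6) - U) + 100)² = (((-6 - 2*(-6)) - 1*(-8)) + 100)² = (((-6 + 12) + 8) + 100)² = ((6 + 8) + 100)² = (14 + 100)² = 114² = 12996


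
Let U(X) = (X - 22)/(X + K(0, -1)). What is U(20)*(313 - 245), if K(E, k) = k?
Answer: -136/19 ≈ -7.1579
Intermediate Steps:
U(X) = (-22 + X)/(-1 + X) (U(X) = (X - 22)/(X - 1) = (-22 + X)/(-1 + X))
U(20)*(313 - 245) = ((-22 + 20)/(-1 + 20))*(313 - 245) = (-2/19)*68 = ((1/19)*(-2))*68 = -2/19*68 = -136/19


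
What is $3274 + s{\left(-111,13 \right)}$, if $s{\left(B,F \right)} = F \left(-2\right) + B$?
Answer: $3137$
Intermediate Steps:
$s{\left(B,F \right)} = B - 2 F$ ($s{\left(B,F \right)} = - 2 F + B = B - 2 F$)
$3274 + s{\left(-111,13 \right)} = 3274 - 137 = 3137$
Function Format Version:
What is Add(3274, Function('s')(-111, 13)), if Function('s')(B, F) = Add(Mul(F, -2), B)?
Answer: 3137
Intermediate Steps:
Function('s')(B, F) = Add(B, Mul(-2, F)) (Function('s')(B, F) = Add(Mul(-2, F), B) = Add(B, Mul(-2, F)))
Add(3274, Function('s')(-111, 13)) = Add(3274, Add(-111, Mul(-2, 13))) = Add(3274, Add(-111, -26)) = Add(3274, -137) = 3137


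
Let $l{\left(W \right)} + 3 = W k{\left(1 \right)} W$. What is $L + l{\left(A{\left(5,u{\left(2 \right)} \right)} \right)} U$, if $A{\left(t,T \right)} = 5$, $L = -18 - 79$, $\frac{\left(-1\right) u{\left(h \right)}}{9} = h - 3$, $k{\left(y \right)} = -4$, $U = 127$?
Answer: $-13178$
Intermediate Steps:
$u{\left(h \right)} = 27 - 9 h$ ($u{\left(h \right)} = - 9 \left(h - 3\right) = - 9 \left(-3 + h\right) = 27 - 9 h$)
$L = -97$
$l{\left(W \right)} = -3 - 4 W^{2}$ ($l{\left(W \right)} = -3 + W \left(-4\right) W = -3 + - 4 W W = -3 - 4 W^{2}$)
$L + l{\left(A{\left(5,u{\left(2 \right)} \right)} \right)} U = -97 + \left(-3 - 4 \cdot 5^{2}\right) 127 = -97 + \left(-3 - 100\right) 127 = -97 - 13081 = -13178$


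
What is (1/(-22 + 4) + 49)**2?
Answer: 776161/324 ≈ 2395.6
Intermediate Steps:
(1/(-22 + 4) + 49)**2 = (1/(-18) + 49)**2 = (-1/18 + 49)**2 = (881/18)**2 = 776161/324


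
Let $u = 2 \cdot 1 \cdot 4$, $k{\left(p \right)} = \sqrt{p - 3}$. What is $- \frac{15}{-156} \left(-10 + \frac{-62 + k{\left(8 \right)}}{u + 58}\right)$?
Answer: $- \frac{1805}{1716} + \frac{5 \sqrt{5}}{3432} \approx -1.0486$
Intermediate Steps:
$k{\left(p \right)} = \sqrt{-3 + p}$
$u = 8$ ($u = 2 \cdot 4 = 8$)
$- \frac{15}{-156} \left(-10 + \frac{-62 + k{\left(8 \right)}}{u + 58}\right) = - \frac{15}{-156} \left(-10 + \frac{-62 + \sqrt{-3 + 8}}{8 + 58}\right) = \left(-15\right) \left(- \frac{1}{156}\right) \left(-10 + \frac{-62 + \sqrt{5}}{66}\right) = \frac{5 \left(-10 + \left(-62 + \sqrt{5}\right) \frac{1}{66}\right)}{52} = \frac{5 \left(-10 - \left(\frac{31}{33} - \frac{\sqrt{5}}{66}\right)\right)}{52} = \frac{5 \left(- \frac{361}{33} + \frac{\sqrt{5}}{66}\right)}{52} = - \frac{1805}{1716} + \frac{5 \sqrt{5}}{3432}$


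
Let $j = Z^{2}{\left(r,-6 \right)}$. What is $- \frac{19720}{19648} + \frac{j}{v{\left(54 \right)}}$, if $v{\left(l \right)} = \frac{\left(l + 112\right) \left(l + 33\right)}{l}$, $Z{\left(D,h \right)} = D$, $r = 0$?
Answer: $- \frac{2465}{2456} \approx -1.0037$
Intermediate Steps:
$v{\left(l \right)} = \frac{\left(33 + l\right) \left(112 + l\right)}{l}$ ($v{\left(l \right)} = \frac{\left(112 + l\right) \left(33 + l\right)}{l} = \frac{\left(33 + l\right) \left(112 + l\right)}{l}$)
$j = 0$ ($j = 0^{2} = 0$)
$- \frac{19720}{19648} + \frac{j}{v{\left(54 \right)}} = - \frac{19720}{19648} + \frac{0}{145 + 54 + \frac{3696}{54}} = \left(-19720\right) \frac{1}{19648} + \frac{0}{145 + 54 + 3696 \cdot \frac{1}{54}} = - \frac{2465}{2456} + \frac{0}{145 + 54 + \frac{616}{9}} = - \frac{2465}{2456} + \frac{0}{\frac{2407}{9}} = - \frac{2465}{2456} + 0 \cdot \frac{9}{2407} = - \frac{2465}{2456} + 0 = - \frac{2465}{2456}$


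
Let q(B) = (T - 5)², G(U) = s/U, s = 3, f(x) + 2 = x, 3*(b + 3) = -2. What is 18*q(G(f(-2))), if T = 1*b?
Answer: 1352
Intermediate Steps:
b = -11/3 (b = -3 + (⅓)*(-2) = -3 - ⅔ = -11/3 ≈ -3.6667)
f(x) = -2 + x
T = -11/3 (T = 1*(-11/3) = -11/3 ≈ -3.6667)
G(U) = 3/U
q(B) = 676/9 (q(B) = (-11/3 - 5)² = (-26/3)² = 676/9)
18*q(G(f(-2))) = 18*(676/9) = 1352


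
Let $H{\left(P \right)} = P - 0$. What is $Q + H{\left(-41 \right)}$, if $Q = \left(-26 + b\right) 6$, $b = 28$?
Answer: $-29$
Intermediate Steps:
$H{\left(P \right)} = P$ ($H{\left(P \right)} = P + 0 = P$)
$Q = 12$ ($Q = \left(-26 + 28\right) 6 = 2 \cdot 6 = 12$)
$Q + H{\left(-41 \right)} = 12 - 41 = -29$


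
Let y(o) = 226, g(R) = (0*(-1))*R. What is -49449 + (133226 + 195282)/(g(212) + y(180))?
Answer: -5423483/113 ≈ -47995.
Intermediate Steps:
g(R) = 0 (g(R) = 0*R = 0)
-49449 + (133226 + 195282)/(g(212) + y(180)) = -49449 + (133226 + 195282)/(0 + 226) = -49449 + 328508/226 = -49449 + 328508*(1/226) = -49449 + 164254/113 = -5423483/113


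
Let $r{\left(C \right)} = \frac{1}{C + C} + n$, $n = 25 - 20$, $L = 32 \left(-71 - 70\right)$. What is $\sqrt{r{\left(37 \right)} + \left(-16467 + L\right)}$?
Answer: $\frac{35 i \sqrt{93758}}{74} \approx 144.82 i$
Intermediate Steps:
$L = -4512$ ($L = 32 \left(-141\right) = -4512$)
$n = 5$
$r{\left(C \right)} = 5 + \frac{1}{2 C}$ ($r{\left(C \right)} = \frac{1}{C + C} + 5 = \frac{1}{2 C} + 5 = 5 + \frac{1}{2 C}$)
$\sqrt{r{\left(37 \right)} + \left(-16467 + L\right)} = \sqrt{\left(5 + \frac{1}{2 \cdot 37}\right) - 20979} = \sqrt{\left(5 + \frac{1}{2} \cdot \frac{1}{37}\right) - 20979} = \sqrt{\left(5 + \frac{1}{74}\right) - 20979} = \sqrt{\frac{371}{74} - 20979} = \sqrt{- \frac{1552075}{74}} = \frac{35 i \sqrt{93758}}{74}$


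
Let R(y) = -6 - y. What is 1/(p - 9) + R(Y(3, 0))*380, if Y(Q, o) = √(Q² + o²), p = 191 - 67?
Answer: -393299/115 ≈ -3420.0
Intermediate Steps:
p = 124
1/(p - 9) + R(Y(3, 0))*380 = 1/(124 - 9) + (-6 - √(3² + 0²))*380 = 1/115 + (-6 - √(9 + 0))*380 = 1/115 + (-6 - √9)*380 = 1/115 + (-6 - 1*3)*380 = 1/115 + (-6 - 3)*380 = 1/115 - 9*380 = 1/115 - 3420 = -393299/115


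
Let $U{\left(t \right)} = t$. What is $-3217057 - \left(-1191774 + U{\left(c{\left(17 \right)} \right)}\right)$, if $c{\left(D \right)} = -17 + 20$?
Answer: $-2025286$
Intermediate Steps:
$c{\left(D \right)} = 3$
$-3217057 - \left(-1191774 + U{\left(c{\left(17 \right)} \right)}\right) = -3217057 - \left(-1191774 + 3\right) = -3217057 - -1191771 = -3217057 + 1191771 = -2025286$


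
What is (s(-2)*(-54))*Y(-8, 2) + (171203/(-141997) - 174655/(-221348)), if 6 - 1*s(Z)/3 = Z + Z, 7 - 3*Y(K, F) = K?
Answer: -254602185799209/31430751956 ≈ -8100.4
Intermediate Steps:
Y(K, F) = 7/3 - K/3
s(Z) = 18 - 6*Z (s(Z) = 18 - 3*(Z + Z) = 18 - 6*Z)
(s(-2)*(-54))*Y(-8, 2) + (171203/(-141997) - 174655/(-221348)) = ((18 - 6*(-2))*(-54))*(7/3 - 1/3*(-8)) + (171203/(-141997) - 174655/(-221348)) = ((18 + 12)*(-54))*(7/3 + 8/3) + (171203*(-1/141997) - 174655*(-1/221348)) = (30*(-54))*5 + (-171203/141997 + 174655/221348) = -1620*5 - 13094955609/31430751956 = -8100 - 13094955609/31430751956 = -254602185799209/31430751956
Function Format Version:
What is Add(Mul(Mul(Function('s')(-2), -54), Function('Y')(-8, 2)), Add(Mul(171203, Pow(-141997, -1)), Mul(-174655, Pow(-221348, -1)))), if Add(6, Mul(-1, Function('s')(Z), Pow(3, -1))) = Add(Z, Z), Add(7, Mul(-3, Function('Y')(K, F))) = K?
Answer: Rational(-254602185799209, 31430751956) ≈ -8100.4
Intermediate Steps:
Function('Y')(K, F) = Add(Rational(7, 3), Mul(Rational(-1, 3), K))
Function('s')(Z) = Add(18, Mul(-6, Z)) (Function('s')(Z) = Add(18, Mul(-3, Add(Z, Z))) = Add(18, Mul(-3, Mul(2, Z))) = Add(18, Mul(-6, Z)))
Add(Mul(Mul(Function('s')(-2), -54), Function('Y')(-8, 2)), Add(Mul(171203, Pow(-141997, -1)), Mul(-174655, Pow(-221348, -1)))) = Add(Mul(Mul(Add(18, Mul(-6, -2)), -54), Add(Rational(7, 3), Mul(Rational(-1, 3), -8))), Add(Mul(171203, Pow(-141997, -1)), Mul(-174655, Pow(-221348, -1)))) = Add(Mul(Mul(Add(18, 12), -54), Add(Rational(7, 3), Rational(8, 3))), Add(Mul(171203, Rational(-1, 141997)), Mul(-174655, Rational(-1, 221348)))) = Add(Mul(Mul(30, -54), 5), Add(Rational(-171203, 141997), Rational(174655, 221348))) = Add(Mul(-1620, 5), Rational(-13094955609, 31430751956)) = Add(-8100, Rational(-13094955609, 31430751956)) = Rational(-254602185799209, 31430751956)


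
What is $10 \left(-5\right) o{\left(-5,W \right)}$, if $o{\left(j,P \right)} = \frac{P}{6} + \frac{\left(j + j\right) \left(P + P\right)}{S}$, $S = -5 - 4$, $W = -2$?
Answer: $\frac{2150}{9} \approx 238.89$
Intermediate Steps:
$S = -9$
$o{\left(j,P \right)} = \frac{P}{6} - \frac{4 P j}{9}$ ($o{\left(j,P \right)} = \frac{P}{6} + \frac{\left(j + j\right) \left(P + P\right)}{-9} = P \frac{1}{6} + 2 j 2 P \left(- \frac{1}{9}\right) = \frac{P}{6} + 4 P j \left(- \frac{1}{9}\right) = \frac{P}{6} - \frac{4 P j}{9}$)
$10 \left(-5\right) o{\left(-5,W \right)} = 10 \left(-5\right) \frac{1}{18} \left(-2\right) \left(3 - -40\right) = - 50 \cdot \frac{1}{18} \left(-2\right) \left(3 + 40\right) = - 50 \cdot \frac{1}{18} \left(-2\right) 43 = \left(-50\right) \left(- \frac{43}{9}\right) = \frac{2150}{9}$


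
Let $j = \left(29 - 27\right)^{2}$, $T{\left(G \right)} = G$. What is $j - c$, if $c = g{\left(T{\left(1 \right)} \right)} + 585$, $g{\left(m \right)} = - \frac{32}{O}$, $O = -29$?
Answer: $- \frac{16881}{29} \approx -582.1$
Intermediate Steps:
$g{\left(m \right)} = \frac{32}{29}$ ($g{\left(m \right)} = - \frac{32}{-29} = \left(-32\right) \left(- \frac{1}{29}\right) = \frac{32}{29}$)
$j = 4$ ($j = 2^{2} = 4$)
$c = \frac{16997}{29}$ ($c = \frac{32}{29} + 585 = \frac{16997}{29} \approx 586.1$)
$j - c = 4 - \frac{16997}{29} = - \frac{16881}{29}$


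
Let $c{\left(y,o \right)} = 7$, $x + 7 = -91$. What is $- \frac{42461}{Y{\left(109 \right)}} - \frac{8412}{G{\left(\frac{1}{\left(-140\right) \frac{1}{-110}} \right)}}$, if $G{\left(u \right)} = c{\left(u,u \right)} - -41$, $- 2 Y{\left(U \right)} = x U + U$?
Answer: $- \frac{7751361}{42292} \approx -183.28$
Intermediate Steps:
$x = -98$ ($x = -7 - 91 = -98$)
$Y{\left(U \right)} = \frac{97 U}{2}$ ($Y{\left(U \right)} = - \frac{- 98 U + U}{2} = - \frac{\left(-97\right) U}{2} = \frac{97 U}{2}$)
$G{\left(u \right)} = 48$ ($G{\left(u \right)} = 7 - -41 = 7 + 41 = 48$)
$- \frac{42461}{Y{\left(109 \right)}} - \frac{8412}{G{\left(\frac{1}{\left(-140\right) \frac{1}{-110}} \right)}} = - \frac{42461}{\frac{97}{2} \cdot 109} - \frac{8412}{48} = - \frac{42461}{\frac{10573}{2}} - \frac{701}{4} = \left(-42461\right) \frac{2}{10573} - \frac{701}{4} = - \frac{84922}{10573} - \frac{701}{4} = - \frac{7751361}{42292}$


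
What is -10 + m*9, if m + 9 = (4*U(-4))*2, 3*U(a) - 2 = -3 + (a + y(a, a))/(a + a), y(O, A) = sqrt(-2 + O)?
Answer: -103 - 3*I*sqrt(6) ≈ -103.0 - 7.3485*I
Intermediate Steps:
U(a) = -1/3 + (a + sqrt(-2 + a))/(6*a) (U(a) = 2/3 + (-3 + (a + sqrt(-2 + a))/(a + a))/3 = 2/3 + (-3 + (a + sqrt(-2 + a))/((2*a)))/3 = 2/3 + (-3 + (a + sqrt(-2 + a))*(1/(2*a)))/3 = 2/3 + (-3 + (a + sqrt(-2 + a))/(2*a))/3 = 2/3 + (-1 + (a + sqrt(-2 + a))/(6*a)) = -1/3 + (a + sqrt(-2 + a))/(6*a))
m = -31/3 - I*sqrt(6)/3 (m = -9 + (4*((1/6)*(sqrt(-2 - 4) - 1*(-4))/(-4)))*2 = -9 + (4*((1/6)*(-1/4)*(sqrt(-6) + 4)))*2 = -9 + (4*((1/6)*(-1/4)*(I*sqrt(6) + 4)))*2 = -9 + (4*((1/6)*(-1/4)*(4 + I*sqrt(6))))*2 = -9 + (4*(-1/6 - I*sqrt(6)/24))*2 = -9 + (-2/3 - I*sqrt(6)/6)*2 = -9 + (-4/3 - I*sqrt(6)/3) = -31/3 - I*sqrt(6)/3 ≈ -10.333 - 0.8165*I)
-10 + m*9 = -10 + (-31/3 - I*sqrt(6)/3)*9 = -10 + (-93 - 3*I*sqrt(6)) = -103 - 3*I*sqrt(6)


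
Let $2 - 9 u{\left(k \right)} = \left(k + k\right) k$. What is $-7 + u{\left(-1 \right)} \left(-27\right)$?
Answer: $-7$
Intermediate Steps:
$u{\left(k \right)} = \frac{2}{9} - \frac{2 k^{2}}{9}$ ($u{\left(k \right)} = \frac{2}{9} - \frac{\left(k + k\right) k}{9} = \frac{2}{9} - \frac{2 k k}{9} = \frac{2}{9} - \frac{2 k^{2}}{9}$)
$-7 + u{\left(-1 \right)} \left(-27\right) = -7 + \left(\frac{2}{9} - \frac{2 \left(-1\right)^{2}}{9}\right) \left(-27\right) = -7 + \left(\frac{2}{9} - \frac{2}{9}\right) \left(-27\right) = -7 + 0 \left(-27\right) = -7 + 0 = -7$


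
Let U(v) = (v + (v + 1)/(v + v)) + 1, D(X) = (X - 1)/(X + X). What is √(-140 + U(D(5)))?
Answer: I*√13685/10 ≈ 11.698*I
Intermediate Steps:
D(X) = (-1 + X)/(2*X) (D(X) = (-1 + X)/((2*X)) = (-1 + X)*(1/(2*X)) = (-1 + X)/(2*X))
U(v) = 1 + v + (1 + v)/(2*v) (U(v) = (v + (1 + v)/((2*v))) + 1 = (v + (1 + v)*(1/(2*v))) + 1 = (v + (1 + v)/(2*v)) + 1 = 1 + v + (1 + v)/(2*v))
√(-140 + U(D(5))) = √(-140 + (3/2 + (½)*(-1 + 5)/5 + 1/(2*(((½)*(-1 + 5)/5))))) = √(-140 + (3/2 + (½)*(⅕)*4 + 1/(2*(((½)*(⅕)*4))))) = √(-140 + (3/2 + ⅖ + 1/(2*(⅖)))) = √(-140 + (3/2 + ⅖ + (½)*(5/2))) = √(-140 + (3/2 + ⅖ + 5/4)) = √(-140 + 63/20) = √(-2737/20) = I*√13685/10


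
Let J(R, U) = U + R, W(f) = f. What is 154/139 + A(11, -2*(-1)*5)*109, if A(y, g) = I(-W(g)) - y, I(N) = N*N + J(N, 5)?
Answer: 1272838/139 ≈ 9157.1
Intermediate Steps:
J(R, U) = R + U
I(N) = 5 + N + N**2 (I(N) = N*N + (N + 5) = N**2 + (5 + N) = 5 + N + N**2)
A(y, g) = 5 + g**2 - g - y (A(y, g) = (5 - g + (-g)**2) - y = (5 - g + g**2) - y = (5 + g**2 - g) - y = 5 + g**2 - g - y)
154/139 + A(11, -2*(-1)*5)*109 = 154/139 + (5 + (-2*(-1)*5)**2 - (-2*(-1))*5 - 1*11)*109 = 154*(1/139) + (5 + (2*5)**2 - 2*5 - 11)*109 = 154/139 + (5 + 10**2 - 1*10 - 11)*109 = 154/139 + (5 + 100 - 10 - 11)*109 = 154/139 + 84*109 = 154/139 + 9156 = 1272838/139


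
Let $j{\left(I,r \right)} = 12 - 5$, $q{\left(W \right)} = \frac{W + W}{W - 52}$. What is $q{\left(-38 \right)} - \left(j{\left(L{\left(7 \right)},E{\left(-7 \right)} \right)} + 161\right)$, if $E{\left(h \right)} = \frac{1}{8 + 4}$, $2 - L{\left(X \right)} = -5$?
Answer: $- \frac{7522}{45} \approx -167.16$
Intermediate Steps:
$L{\left(X \right)} = 7$ ($L{\left(X \right)} = 2 - -5 = 2 + 5 = 7$)
$q{\left(W \right)} = \frac{2 W}{-52 + W}$
$E{\left(h \right)} = \frac{1}{12}$
$j{\left(I,r \right)} = 7$
$q{\left(-38 \right)} - \left(j{\left(L{\left(7 \right)},E{\left(-7 \right)} \right)} + 161\right) = 2 \left(-38\right) \frac{1}{-52 - 38} - \left(7 + 161\right) = 2 \left(-38\right) \frac{1}{-90} - 168 = 2 \left(-38\right) \left(- \frac{1}{90}\right) - 168 = \frac{38}{45} - 168 = - \frac{7522}{45}$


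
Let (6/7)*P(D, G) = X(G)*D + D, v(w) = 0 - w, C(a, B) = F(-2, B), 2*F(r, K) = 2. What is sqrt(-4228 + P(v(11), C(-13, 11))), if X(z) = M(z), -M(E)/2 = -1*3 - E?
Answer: I*sqrt(17374)/2 ≈ 65.905*I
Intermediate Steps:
F(r, K) = 1 (F(r, K) = (1/2)*2 = 1)
M(E) = 6 + 2*E (M(E) = -2*(-1*3 - E) = -2*(-3 - E) = 6 + 2*E)
C(a, B) = 1
X(z) = 6 + 2*z
v(w) = -w
P(D, G) = 7*D/6 + 7*D*(6 + 2*G)/6 (P(D, G) = 7*((6 + 2*G)*D + D)/6 = 7*(D*(6 + 2*G) + D)/6 = 7*(D + D*(6 + 2*G))/6 = 7*D/6 + 7*D*(6 + 2*G)/6)
sqrt(-4228 + P(v(11), C(-13, 11))) = sqrt(-4228 + 7*(-1*11)*(7 + 2*1)/6) = sqrt(-4228 + (7/6)*(-11)*(7 + 2)) = sqrt(-4228 + (7/6)*(-11)*9) = sqrt(-4228 - 231/2) = sqrt(-8687/2) = I*sqrt(17374)/2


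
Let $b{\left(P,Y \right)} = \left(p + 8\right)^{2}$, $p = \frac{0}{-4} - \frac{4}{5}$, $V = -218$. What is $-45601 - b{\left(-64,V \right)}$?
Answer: $- \frac{1141321}{25} \approx -45653.0$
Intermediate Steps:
$p = - \frac{4}{5}$ ($p = 0 \left(- \frac{1}{4}\right) - \frac{4}{5} = 0 - \frac{4}{5} = - \frac{4}{5} \approx -0.8$)
$b{\left(P,Y \right)} = \frac{1296}{25}$ ($b{\left(P,Y \right)} = \left(- \frac{4}{5} + 8\right)^{2} = \left(\frac{36}{5}\right)^{2} = \frac{1296}{25}$)
$-45601 - b{\left(-64,V \right)} = -45601 - \frac{1296}{25} = - \frac{1141321}{25}$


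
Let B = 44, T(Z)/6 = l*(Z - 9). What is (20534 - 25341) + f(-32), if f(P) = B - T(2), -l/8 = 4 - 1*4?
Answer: -4763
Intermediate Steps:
l = 0 (l = -8*(4 - 1*4) = -8*(4 - 4) = -8*0 = 0)
T(Z) = 0 (T(Z) = 6*(0*(Z - 9)) = 6*(0*(-9 + Z)) = 6*0 = 0)
f(P) = 44 (f(P) = 44 - 1*0 = 44 + 0 = 44)
(20534 - 25341) + f(-32) = (20534 - 25341) + 44 = -4807 + 44 = -4763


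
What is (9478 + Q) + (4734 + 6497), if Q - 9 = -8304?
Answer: 12414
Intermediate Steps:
Q = -8295 (Q = 9 - 8304 = -8295)
(9478 + Q) + (4734 + 6497) = (9478 - 8295) + (4734 + 6497) = 1183 + 11231 = 12414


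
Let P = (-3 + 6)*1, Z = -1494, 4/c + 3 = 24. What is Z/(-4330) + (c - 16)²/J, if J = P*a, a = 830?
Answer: 1275793/2864295 ≈ 0.44541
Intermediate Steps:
c = 4/21 (c = 4/(-3 + 24) = 4/21 ≈ 0.19048)
P = 3 (P = 3*1 = 3)
J = 2490 (J = 3*830 = 2490)
Z/(-4330) + (c - 16)²/J = -1494/(-4330) + (4/21 - 16)²/2490 = -1494*(-1/4330) + (-332/21)²*(1/2490) = 747/2165 + (110224/441)*(1/2490) = 747/2165 + 664/6615 = 1275793/2864295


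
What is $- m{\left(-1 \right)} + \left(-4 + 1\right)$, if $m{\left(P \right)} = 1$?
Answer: $-4$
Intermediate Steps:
$- m{\left(-1 \right)} + \left(-4 + 1\right) = \left(-1\right) 1 + \left(-4 + 1\right) = -1 - 3 = -4$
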